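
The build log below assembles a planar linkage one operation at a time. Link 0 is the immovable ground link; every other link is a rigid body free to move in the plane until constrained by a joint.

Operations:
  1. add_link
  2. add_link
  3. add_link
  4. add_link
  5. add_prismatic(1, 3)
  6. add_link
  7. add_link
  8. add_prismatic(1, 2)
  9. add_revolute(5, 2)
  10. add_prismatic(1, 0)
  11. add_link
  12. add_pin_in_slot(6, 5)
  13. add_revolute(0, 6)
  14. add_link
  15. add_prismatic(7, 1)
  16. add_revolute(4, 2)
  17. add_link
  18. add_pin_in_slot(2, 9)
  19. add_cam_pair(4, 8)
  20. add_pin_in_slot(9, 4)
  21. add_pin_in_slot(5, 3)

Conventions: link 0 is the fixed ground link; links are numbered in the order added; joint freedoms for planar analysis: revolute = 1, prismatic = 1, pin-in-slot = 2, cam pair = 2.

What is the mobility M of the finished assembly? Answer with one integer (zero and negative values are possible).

L=1 J1=0 J2=0
add link → L=2 J1=0 J2=0
add link → L=3 J1=0 J2=0
add link → L=4 J1=0 J2=0
add link → L=5 J1=0 J2=0
P@1,3 dof=1 J1 → L=5 J1=1 J2=0
add link → L=6 J1=1 J2=0
add link → L=7 J1=1 J2=0
P@1,2 dof=1 J1 → L=7 J1=2 J2=0
R@5,2 dof=1 J1 → L=7 J1=3 J2=0
P@1,0 dof=1 J1 → L=7 J1=4 J2=0
add link → L=8 J1=4 J2=0
PS@6,5 dof=2 J2 → L=8 J1=4 J2=1
R@0,6 dof=1 J1 → L=8 J1=5 J2=1
add link → L=9 J1=5 J2=1
P@7,1 dof=1 J1 → L=9 J1=6 J2=1
R@4,2 dof=1 J1 → L=9 J1=7 J2=1
add link → L=10 J1=7 J2=1
PS@2,9 dof=2 J2 → L=10 J1=7 J2=2
C@4,8 dof=2 J2 → L=10 J1=7 J2=3
PS@9,4 dof=2 J2 → L=10 J1=7 J2=4
PS@5,3 dof=2 J2 → L=10 J1=7 J2=5
M=3(L−1)−2J1−J2=3·9−2·7−5=8

M = 8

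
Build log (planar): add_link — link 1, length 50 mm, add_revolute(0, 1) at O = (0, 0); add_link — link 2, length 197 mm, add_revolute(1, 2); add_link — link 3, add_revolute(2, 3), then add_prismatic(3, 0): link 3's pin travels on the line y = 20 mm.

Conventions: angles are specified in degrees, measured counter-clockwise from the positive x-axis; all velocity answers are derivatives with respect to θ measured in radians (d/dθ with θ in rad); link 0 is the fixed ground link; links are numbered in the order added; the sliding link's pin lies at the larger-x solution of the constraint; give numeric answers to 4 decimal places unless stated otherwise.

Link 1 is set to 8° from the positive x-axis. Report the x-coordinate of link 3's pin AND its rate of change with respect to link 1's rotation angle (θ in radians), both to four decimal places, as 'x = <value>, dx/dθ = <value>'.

geometry: r = 50 mm, L = 197 mm, e = 20 mm
crank pin P = (r cos θ, r sin θ) = (49.513403, 6.958655)
h = r sin θ − e = 6.958655 − 20 = -13.041345
x = r cos θ + √(L² − h²) = 49.513403 + 196.567859 = 246.081263
dx/dθ = −r sin θ − h·r cos θ/√(L² − h²) (θ in radians; h = -13.041345) = -3.673676

x = 246.0813, dx/dθ = -3.6737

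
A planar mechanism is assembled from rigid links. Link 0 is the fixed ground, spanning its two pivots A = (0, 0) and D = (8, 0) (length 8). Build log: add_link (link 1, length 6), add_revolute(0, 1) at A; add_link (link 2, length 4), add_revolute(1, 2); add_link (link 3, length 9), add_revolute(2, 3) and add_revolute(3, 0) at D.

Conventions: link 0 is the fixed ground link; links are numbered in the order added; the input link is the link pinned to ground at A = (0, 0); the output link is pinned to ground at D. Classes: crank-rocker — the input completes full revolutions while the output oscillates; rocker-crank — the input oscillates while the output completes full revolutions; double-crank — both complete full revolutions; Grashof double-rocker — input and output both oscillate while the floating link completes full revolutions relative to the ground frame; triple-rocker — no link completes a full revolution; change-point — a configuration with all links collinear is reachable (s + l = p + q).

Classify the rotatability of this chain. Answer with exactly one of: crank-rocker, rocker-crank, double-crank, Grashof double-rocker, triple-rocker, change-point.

lengths: ground=8, input=6, coupler=4, output=9
sorted: s=4 (shortest), l=9 (longest), p+q=14
s + l = 13 vs p + q = 14
s + l < p + q (Grashof) with shortest = coupler link → Grashof double-rocker

Grashof double-rocker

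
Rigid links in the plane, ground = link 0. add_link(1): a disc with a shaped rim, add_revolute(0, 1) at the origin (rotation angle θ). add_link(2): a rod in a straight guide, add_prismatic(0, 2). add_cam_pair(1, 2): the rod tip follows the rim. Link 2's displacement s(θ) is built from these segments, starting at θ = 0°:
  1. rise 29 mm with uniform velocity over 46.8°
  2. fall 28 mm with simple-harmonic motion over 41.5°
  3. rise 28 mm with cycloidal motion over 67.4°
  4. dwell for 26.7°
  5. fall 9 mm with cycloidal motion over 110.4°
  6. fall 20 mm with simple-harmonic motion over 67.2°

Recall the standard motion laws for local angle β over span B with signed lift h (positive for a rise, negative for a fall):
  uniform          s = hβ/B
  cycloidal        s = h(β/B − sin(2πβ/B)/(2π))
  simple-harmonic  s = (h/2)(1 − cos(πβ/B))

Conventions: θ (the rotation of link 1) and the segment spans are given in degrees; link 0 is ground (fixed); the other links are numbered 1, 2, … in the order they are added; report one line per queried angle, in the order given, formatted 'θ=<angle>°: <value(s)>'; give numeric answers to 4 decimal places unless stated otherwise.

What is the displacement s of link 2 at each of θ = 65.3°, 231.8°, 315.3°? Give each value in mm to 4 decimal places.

segment 1 (0° to 46.8°, uniform, h = 29) is passed completely: s = 0.0000 + (29) = 29.0000
θ = 65.3° falls in segment 2 (46.8° to 88.3°, simple-harmonic, h = -28): β = 65.3 − 46.8 = 18.5°, B = 41.5°; Δs = -28/2·(1 − cos(π·0.4458)) = -11.6269; s = 29.0000 − 11.6269 = 17.3731
segment 2 (46.8° to 88.3°, simple-harmonic, h = -28) is passed completely: s = 29.0000 + (-28) = 1.0000
segment 3 (88.3° to 155.7°, cycloidal, h = 28) is passed completely: s = 1.0000 + (28) = 29.0000
segment 4 (155.7° to 182.4°, dwell): s unchanged at 29.0000
θ = 231.8° falls in segment 5 (182.4° to 292.8°, cycloidal, h = -9): β = 231.8 − 182.4 = 49.4°, B = 110.4°; Δs = -9·(0.4475 − sin(2π·0.4475)/(2π)) = -3.5629; s = 29.0000 − 3.5629 = 25.4371
segment 5 (182.4° to 292.8°, cycloidal, h = -9) is passed completely: s = 29.0000 + (-9) = 20.0000
θ = 315.3° falls in segment 6 (292.8° to 360°, simple-harmonic, h = -20): β = 315.3 − 292.8 = 22.5°, B = 67.2°; Δs = -20/2·(1 − cos(π·0.3348)) = -5.0405; s = 20.0000 − 5.0405 = 14.9595

θ=65.3°: 17.3731
θ=231.8°: 25.4371
θ=315.3°: 14.9595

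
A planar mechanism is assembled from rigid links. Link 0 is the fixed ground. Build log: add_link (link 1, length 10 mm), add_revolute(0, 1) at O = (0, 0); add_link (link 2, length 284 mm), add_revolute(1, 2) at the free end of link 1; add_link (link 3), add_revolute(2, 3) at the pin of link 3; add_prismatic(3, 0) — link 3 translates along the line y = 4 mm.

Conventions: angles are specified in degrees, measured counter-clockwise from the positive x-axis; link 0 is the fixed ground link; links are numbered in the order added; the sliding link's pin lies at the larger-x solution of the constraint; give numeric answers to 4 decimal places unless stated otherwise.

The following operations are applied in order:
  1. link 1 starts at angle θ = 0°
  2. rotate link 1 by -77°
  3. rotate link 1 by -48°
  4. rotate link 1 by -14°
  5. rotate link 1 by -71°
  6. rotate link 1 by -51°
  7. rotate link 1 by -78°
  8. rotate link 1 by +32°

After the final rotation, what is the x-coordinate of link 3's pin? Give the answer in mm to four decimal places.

geometry: r = 10 mm, L = 284 mm, e = 4 mm; θ starts at 0°
rotate link 1 by -77°: θ ← 0° -77° = -77°
rotate link 1 by -48°: θ ← -77° -48° = -125°
rotate link 1 by -14°: θ ← -125° -14° = -139°
rotate link 1 by -71°: θ ← -139° -71° = -210°
rotate link 1 by -51°: θ ← -210° -51° = -261°
rotate link 1 by -78°: θ ← -261° -78° = -339°
rotate link 1 by +32°: θ ← -339° +32° = -307°
crank pin P = (r cos θ, r sin θ) = (6.018150, 7.986355)
h = r sin θ − e = 7.986355 − 4 = 3.986355
x = r cos θ + √(L² − h²) = 6.018150 + 283.972021 = 289.990172

289.9902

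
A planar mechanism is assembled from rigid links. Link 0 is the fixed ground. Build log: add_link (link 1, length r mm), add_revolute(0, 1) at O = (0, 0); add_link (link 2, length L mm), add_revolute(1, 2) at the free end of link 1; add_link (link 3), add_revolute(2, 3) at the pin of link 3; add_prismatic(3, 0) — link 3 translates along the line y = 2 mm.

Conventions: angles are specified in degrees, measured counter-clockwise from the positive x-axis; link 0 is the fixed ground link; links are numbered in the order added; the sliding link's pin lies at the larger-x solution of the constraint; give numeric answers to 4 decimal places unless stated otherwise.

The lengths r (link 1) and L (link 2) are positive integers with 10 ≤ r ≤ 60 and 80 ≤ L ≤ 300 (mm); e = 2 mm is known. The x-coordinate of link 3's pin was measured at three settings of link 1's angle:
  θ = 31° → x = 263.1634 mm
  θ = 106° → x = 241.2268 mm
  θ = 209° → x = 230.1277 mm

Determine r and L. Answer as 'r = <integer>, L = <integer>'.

constraint per measurement: (x − r cos θ)² + (r sin θ − e)² = L²
subtracting the θ₁ and θ₂ equations cancels the r² and L² terms:
r = (x₁² − x₂²) / (2[(x₁cos θ₁ + e sin θ₁) − (x₂cos θ₂ + e sin θ₂)]) = 19.0000 → r = 19
L² = (x₁ − r cos θ₁)² + (r sin θ₁ − e)² = 61008.9799 → L = 247.0000 → L = 247
check at θ₃=209°: x = 230.1277 (printed 230.1277) ✓

r = 19, L = 247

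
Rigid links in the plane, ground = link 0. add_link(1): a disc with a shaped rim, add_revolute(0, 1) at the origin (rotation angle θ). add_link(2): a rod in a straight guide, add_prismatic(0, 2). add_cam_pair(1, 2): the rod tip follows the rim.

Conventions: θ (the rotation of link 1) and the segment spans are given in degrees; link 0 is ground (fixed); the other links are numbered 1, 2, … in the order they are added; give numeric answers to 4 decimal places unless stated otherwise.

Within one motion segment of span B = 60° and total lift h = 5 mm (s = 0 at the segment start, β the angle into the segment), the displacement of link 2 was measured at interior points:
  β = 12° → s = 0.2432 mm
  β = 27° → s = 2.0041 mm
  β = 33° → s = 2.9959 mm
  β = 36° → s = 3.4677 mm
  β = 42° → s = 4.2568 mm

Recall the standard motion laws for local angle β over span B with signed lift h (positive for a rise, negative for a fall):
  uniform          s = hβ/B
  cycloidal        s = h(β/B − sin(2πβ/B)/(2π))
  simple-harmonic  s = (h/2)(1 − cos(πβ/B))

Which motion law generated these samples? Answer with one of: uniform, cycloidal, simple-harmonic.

candidates at β/B = r: uniform s = h·r (linear in β); cycloidal s = h·(r − sin(2πr)/(2π)); simple-harmonic s = (h/2)(1 − cos(πr))
β=12°: printed 0.2432 | uniform 1.0000, cycloidal 0.2432, simple-harmonic 0.4775
β=27°: printed 2.0041 | uniform 2.2500, cycloidal 2.0041, simple-harmonic 2.1089
β=33°: printed 2.9959 | uniform 2.7500, cycloidal 2.9959, simple-harmonic 2.8911
β=36°: printed 3.4677 | uniform 3.0000, cycloidal 3.4677, simple-harmonic 3.2725
β=42°: printed 4.2568 | uniform 3.5000, cycloidal 4.2568, simple-harmonic 3.9695
only one law matches every sample → cycloidal

cycloidal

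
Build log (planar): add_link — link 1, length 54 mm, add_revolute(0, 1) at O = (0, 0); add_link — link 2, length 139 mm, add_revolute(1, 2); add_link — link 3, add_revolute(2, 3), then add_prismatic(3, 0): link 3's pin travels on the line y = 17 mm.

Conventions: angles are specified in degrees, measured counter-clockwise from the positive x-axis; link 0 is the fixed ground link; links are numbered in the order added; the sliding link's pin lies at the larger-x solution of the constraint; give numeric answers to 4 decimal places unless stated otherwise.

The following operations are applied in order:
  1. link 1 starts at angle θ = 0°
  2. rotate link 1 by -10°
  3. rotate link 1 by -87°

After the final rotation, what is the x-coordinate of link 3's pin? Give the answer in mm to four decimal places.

geometry: r = 54 mm, L = 139 mm, e = 17 mm; θ starts at 0°
rotate link 1 by -10°: θ ← 0° -10° = -10°
rotate link 1 by -87°: θ ← -10° -87° = -97°
crank pin P = (r cos θ, r sin θ) = (-6.580945, -53.597492)
h = r sin θ − e = -53.597492 − 17 = -70.597492
x = r cos θ + √(L² − h²) = -6.580945 + 119.737188 = 113.156243

113.1562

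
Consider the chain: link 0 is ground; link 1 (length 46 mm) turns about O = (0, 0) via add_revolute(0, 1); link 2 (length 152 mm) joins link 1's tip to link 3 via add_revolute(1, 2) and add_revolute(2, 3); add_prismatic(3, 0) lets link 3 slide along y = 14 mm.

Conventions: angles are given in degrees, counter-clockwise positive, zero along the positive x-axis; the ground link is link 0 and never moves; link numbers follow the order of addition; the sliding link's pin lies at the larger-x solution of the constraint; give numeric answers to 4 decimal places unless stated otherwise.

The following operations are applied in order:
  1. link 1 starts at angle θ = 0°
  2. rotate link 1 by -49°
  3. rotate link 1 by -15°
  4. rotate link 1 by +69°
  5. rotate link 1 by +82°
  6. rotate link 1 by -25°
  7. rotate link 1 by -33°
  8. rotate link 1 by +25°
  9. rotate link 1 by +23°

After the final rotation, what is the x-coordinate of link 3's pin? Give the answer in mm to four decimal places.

geometry: r = 46 mm, L = 152 mm, e = 14 mm; θ starts at 0°
rotate link 1 by -49°: θ ← 0° -49° = -49°
rotate link 1 by -15°: θ ← -49° -15° = -64°
rotate link 1 by +69°: θ ← -64° +69° = 5°
rotate link 1 by +82°: θ ← 5° +82° = 87°
rotate link 1 by -25°: θ ← 87° -25° = 62°
rotate link 1 by -33°: θ ← 62° -33° = 29°
rotate link 1 by +25°: θ ← 29° +25° = 54°
rotate link 1 by +23°: θ ← 54° +23° = 77°
crank pin P = (r cos θ, r sin θ) = (10.347748, 44.821023)
h = r sin θ − e = 44.821023 − 14 = 30.821023
x = r cos θ + √(L² − h²) = 10.347748 + 148.842415 = 159.190164

159.1902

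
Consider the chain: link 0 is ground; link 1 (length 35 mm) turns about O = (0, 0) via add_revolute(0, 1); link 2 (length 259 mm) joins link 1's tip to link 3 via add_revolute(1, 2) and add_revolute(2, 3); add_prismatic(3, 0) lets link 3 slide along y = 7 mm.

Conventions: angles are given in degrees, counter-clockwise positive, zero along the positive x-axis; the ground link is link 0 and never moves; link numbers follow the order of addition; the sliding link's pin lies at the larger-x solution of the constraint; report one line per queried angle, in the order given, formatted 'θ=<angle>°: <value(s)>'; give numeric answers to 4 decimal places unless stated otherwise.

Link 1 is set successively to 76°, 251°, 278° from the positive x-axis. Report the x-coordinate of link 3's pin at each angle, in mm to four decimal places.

geometry: r = 35 mm, L = 259 mm, e = 7 mm
θ=76°: crank pin P = (r cos θ, r sin θ) = (8.467266, 33.960350)
θ=76°: h = r sin θ − e = 33.960350 − 7 = 26.960350
θ=76°: x = r cos θ + √(L² − h²) = 8.467266 + 257.592973 = 266.060239
θ=251°: crank pin P = (r cos θ, r sin θ) = (-11.394885, -33.093150)
θ=251°: h = r sin θ − e = -33.093150 − 7 = -40.093150
θ=251°: x = r cos θ + √(L² − h²) = -11.394885 + 255.877977 = 244.483092
θ=278°: crank pin P = (r cos θ, r sin θ) = (4.871059, -34.659382)
θ=278°: h = r sin θ − e = -34.659382 − 7 = -41.659382
θ=278°: x = r cos θ + √(L² − h²) = 4.871059 + 255.627651 = 260.498709

θ=76°: 266.0602
θ=251°: 244.4831
θ=278°: 260.4987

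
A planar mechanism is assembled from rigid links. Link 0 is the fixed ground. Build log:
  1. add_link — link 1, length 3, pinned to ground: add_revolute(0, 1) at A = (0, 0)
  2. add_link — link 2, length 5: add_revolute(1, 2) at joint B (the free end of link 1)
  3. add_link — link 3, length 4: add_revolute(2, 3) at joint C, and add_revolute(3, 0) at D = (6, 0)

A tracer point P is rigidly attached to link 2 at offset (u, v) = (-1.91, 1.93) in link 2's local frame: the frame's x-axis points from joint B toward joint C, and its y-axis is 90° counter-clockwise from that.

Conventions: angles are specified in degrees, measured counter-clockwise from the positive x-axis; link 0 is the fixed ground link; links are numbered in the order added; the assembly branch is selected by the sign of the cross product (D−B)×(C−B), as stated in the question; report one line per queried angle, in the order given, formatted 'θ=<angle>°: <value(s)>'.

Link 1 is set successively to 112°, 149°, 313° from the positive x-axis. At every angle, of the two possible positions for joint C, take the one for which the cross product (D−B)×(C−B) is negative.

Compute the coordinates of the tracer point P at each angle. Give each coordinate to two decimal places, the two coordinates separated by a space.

A=(0,0), D=(6.00,0)
θ=112°: B = A + 3.00·(cos112°, sin112°) = (-1.1238, 2.7816)
θ=112°: |BD| = 7.6476
θ=112°: circle(B,5.00) ∩ circle(D,4.00): a=4.4122, h=2.3521
θ=112°:   candidates: C₊=(3.8417,3.3677) cross=17.988; C₋=(2.1307,-1.0142) cross=-17.988
θ=112°:   branch - wants cross < 0 → take C=(2.1307,-1.0142) (cross=-17.988)
θ=112°: ex = (C−B)/|BC| = (0.6509,-0.7592); ey = (0.7592,0.6509)
θ=112°: P = B + -1.91·ex + 1.93·ey = (-0.9019,5.4878)
θ=149°: B = A + 3.00·(cos149°, sin149°) = (-2.5715, 1.5451)
θ=149°: |BD| = 8.7097
θ=149°: circle(B,5.00) ∩ circle(D,4.00): a=4.8715, h=1.1263
θ=149°:   candidates: C₊=(2.4225,1.7893) cross=9.810; C₋=(2.0229,-0.4275) cross=-9.810
θ=149°:   branch - wants cross < 0 → take C=(2.0229,-0.4275) (cross=-9.810)
θ=149°: ex = (C−B)/|BC| = (0.9189,-0.3945); ey = (0.3945,0.9189)
θ=149°: P = B + -1.91·ex + 1.93·ey = (-3.5651,4.0721)
θ=313°: B = A + 3.00·(cos313°, sin313°) = (2.0460, -2.1941)
θ=313°: |BD| = 4.5220
θ=313°: circle(B,5.00) ∩ circle(D,4.00): a=3.2561, h=3.7944
θ=313°:   candidates: C₊=(3.0521,2.7037) cross=17.158; C₋=(6.7342,-3.9320) cross=-17.158
θ=313°:   branch - wants cross < 0 → take C=(6.7342,-3.9320) (cross=-17.158)
θ=313°: ex = (C−B)/|BC| = (0.9376,-0.3476); ey = (0.3476,0.9376)
θ=313°: P = B + -1.91·ex + 1.93·ey = (0.9260,0.2795)

θ=112°: -0.90 5.49
θ=149°: -3.57 4.07
θ=313°: 0.93 0.28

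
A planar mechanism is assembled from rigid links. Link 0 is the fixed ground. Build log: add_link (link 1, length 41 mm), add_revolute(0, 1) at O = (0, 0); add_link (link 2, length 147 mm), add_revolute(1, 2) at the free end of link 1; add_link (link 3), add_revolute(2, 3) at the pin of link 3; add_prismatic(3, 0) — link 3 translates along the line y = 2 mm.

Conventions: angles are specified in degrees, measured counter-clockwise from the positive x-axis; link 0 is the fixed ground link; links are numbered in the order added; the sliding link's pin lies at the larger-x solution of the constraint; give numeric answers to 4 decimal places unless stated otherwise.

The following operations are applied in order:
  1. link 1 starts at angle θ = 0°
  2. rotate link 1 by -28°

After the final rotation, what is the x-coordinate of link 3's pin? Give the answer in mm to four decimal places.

geometry: r = 41 mm, L = 147 mm, e = 2 mm; θ starts at 0°
rotate link 1 by -28°: θ ← 0° -28° = -28°
crank pin P = (r cos θ, r sin θ) = (36.200851, -19.248334)
h = r sin θ − e = -19.248334 − 2 = -21.248334
x = r cos θ + √(L² − h²) = 36.200851 + 145.456207 = 181.657059

181.6571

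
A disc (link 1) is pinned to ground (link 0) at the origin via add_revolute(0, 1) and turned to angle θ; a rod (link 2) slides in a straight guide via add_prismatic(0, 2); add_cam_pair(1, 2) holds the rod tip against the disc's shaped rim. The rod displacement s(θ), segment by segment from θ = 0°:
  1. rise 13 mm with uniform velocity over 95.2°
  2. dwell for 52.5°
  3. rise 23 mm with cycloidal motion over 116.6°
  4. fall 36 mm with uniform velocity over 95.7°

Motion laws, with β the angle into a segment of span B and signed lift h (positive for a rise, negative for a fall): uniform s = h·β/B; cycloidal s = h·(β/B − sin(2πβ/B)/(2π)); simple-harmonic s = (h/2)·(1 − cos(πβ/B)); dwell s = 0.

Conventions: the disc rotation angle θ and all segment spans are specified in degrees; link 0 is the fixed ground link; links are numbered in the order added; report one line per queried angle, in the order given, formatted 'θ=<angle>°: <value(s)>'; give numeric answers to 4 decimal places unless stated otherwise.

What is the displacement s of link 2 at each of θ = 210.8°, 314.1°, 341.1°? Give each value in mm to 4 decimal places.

segment 1 (0° to 95.2°, uniform, h = 13) is passed completely: s = 0.0000 + (13) = 13.0000
segment 2 (95.2° to 147.7°, dwell): s unchanged at 13.0000
θ = 210.8° falls in segment 3 (147.7° to 264.3°, cycloidal, h = 23): β = 210.8 − 147.7 = 63.1°, B = 116.6°; Δs = 23·(0.5412 − sin(2π·0.5412)/(2π)) = 13.3831; s = 13.0000 + 13.3831 = 26.3831
segment 3 (147.7° to 264.3°, cycloidal, h = 23) is passed completely: s = 13.0000 + (23) = 36.0000
θ = 314.1° falls in segment 4 (264.3° to 360°, uniform, h = -36): β = 314.1 − 264.3 = 49.8°, B = 95.7°; Δs = -36·49.8/95.7 = -18.7335; s = 36.0000 − 18.7335 = 17.2665
θ = 341.1° falls in segment 4 (264.3° to 360°, uniform, h = -36): β = 341.1 − 264.3 = 76.8°, B = 95.7°; Δs = -36·76.8/95.7 = -28.8903; s = 36.0000 − 28.8903 = 7.1097

θ=210.8°: 26.3831
θ=314.1°: 17.2665
θ=341.1°: 7.1097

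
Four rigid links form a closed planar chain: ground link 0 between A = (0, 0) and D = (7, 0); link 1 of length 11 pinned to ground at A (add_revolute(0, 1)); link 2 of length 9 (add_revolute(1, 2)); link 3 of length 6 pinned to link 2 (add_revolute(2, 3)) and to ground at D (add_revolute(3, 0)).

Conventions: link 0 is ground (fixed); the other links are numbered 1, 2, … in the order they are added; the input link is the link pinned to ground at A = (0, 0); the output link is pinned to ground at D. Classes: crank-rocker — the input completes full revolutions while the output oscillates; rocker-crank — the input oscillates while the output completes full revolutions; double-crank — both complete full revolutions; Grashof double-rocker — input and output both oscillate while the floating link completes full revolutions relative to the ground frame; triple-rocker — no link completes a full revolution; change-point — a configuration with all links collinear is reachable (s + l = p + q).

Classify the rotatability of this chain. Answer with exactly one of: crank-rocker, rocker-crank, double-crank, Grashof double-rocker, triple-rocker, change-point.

lengths: ground=7, input=11, coupler=9, output=6
sorted: s=6 (shortest), l=11 (longest), p+q=16
s + l = 17 vs p + q = 16
s + l > p + q → non-Grashof → no link fully rotates → triple-rocker

triple-rocker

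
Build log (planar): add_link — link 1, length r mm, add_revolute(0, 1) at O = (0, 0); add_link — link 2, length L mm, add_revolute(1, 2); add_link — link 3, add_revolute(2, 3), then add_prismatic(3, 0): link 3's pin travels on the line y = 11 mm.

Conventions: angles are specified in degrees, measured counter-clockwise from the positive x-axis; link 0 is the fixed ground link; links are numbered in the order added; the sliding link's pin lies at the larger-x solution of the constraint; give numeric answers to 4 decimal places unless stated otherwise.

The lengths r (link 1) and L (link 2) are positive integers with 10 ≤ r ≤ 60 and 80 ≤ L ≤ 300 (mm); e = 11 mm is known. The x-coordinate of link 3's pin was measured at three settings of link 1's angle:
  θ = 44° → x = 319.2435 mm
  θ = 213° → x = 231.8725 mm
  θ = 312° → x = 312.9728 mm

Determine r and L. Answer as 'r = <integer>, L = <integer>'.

constraint per measurement: (x − r cos θ)² + (r sin θ − e)² = L²
subtracting the θ₁ and θ₂ equations cancels the r² and L² terms:
r = (x₁² − x₂²) / (2[(x₁cos θ₁ + e sin θ₁) − (x₂cos θ₂ + e sin θ₂)]) = 55.0000 → r = 55
L² = (x₁ − r cos θ₁)² + (r sin θ₁ − e)² = 78960.9746 → L = 281.0000 → L = 281
check at θ₃=312°: x = 312.9728 (printed 312.9728) ✓

r = 55, L = 281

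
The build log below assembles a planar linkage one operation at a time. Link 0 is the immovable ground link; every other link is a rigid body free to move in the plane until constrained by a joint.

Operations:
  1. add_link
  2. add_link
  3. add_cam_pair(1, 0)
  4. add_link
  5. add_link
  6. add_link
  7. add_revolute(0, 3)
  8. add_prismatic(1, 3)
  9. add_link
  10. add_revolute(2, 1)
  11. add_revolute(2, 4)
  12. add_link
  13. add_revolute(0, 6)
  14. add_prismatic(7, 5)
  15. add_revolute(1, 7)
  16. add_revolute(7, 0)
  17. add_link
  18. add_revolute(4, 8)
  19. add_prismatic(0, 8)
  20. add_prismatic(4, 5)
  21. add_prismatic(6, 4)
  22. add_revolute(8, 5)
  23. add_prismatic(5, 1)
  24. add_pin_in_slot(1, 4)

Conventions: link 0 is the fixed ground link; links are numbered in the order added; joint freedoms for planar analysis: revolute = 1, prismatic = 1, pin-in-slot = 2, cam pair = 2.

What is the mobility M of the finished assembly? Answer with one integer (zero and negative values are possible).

link 0 = ground. State L|J1|J2 = 1|0|0
+link1  2|0|0
+link2  3|0|0
C(1,0) f=2→J2  3|0|1
+link3  4|0|1
+link4  5|0|1
+link5  6|0|1
R(0,3) f=1→J1  6|1|1
P(1,3) f=1→J1  6|2|1
+link6  7|2|1
R(2,1) f=1→J1  7|3|1
R(2,4) f=1→J1  7|4|1
+link7  8|4|1
R(0,6) f=1→J1  8|5|1
P(7,5) f=1→J1  8|6|1
R(1,7) f=1→J1  8|7|1
R(7,0) f=1→J1  8|8|1
+link8  9|8|1
R(4,8) f=1→J1  9|9|1
P(0,8) f=1→J1  9|10|1
P(4,5) f=1→J1  9|11|1
P(6,4) f=1→J1  9|12|1
R(8,5) f=1→J1  9|13|1
P(5,1) f=1→J1  9|14|1
PS(1,4) f=2→J2  9|14|2
M = 3(9−1)−2·14−2 = 24−28−2 = -6

M = -6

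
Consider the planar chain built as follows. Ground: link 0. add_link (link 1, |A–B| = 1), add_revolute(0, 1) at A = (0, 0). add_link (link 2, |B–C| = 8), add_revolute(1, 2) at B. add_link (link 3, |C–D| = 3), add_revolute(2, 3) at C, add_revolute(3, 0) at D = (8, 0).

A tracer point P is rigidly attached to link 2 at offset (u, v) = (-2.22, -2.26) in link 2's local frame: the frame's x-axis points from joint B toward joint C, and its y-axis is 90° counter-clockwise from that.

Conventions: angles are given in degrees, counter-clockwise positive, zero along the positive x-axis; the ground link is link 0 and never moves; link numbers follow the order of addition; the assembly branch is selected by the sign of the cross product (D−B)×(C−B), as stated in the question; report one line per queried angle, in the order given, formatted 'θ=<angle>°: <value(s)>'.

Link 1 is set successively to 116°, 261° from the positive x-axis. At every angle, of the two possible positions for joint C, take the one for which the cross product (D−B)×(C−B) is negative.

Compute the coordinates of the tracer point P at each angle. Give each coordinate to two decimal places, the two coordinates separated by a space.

A=(0,0), D=(8.00,0)
θ=116°: B = A + 1.00·(cos116°, sin116°) = (-0.4384, 0.8988)
θ=116°: |BD| = 8.4861
θ=116°: circle(B,8.00) ∩ circle(D,3.00): a=7.4836, h=2.8276
θ=116°:   candidates: C₊=(7.3027,2.9178) cross=23.995; C₋=(6.7037,-2.7055) cross=-23.995
θ=116°:   branch - wants cross < 0 → take C=(6.7037,-2.7055) (cross=-23.995)
θ=116°: ex = (C−B)/|BC| = (0.8928,-0.4505); ey = (0.4505,0.8928)
θ=116°: P = B + -2.22·ex + -2.26·ey = (-3.4385,-0.1187)
θ=261°: B = A + 1.00·(cos261°, sin261°) = (-0.1564, -0.9877)
θ=261°: |BD| = 8.2160
θ=261°: circle(B,8.00) ∩ circle(D,3.00): a=7.4551, h=2.9019
θ=261°:   candidates: C₊=(6.8958,2.7894) cross=23.842; C₋=(7.5935,-2.9723) cross=-23.842
θ=261°:   branch - wants cross < 0 → take C=(7.5935,-2.9723) (cross=-23.842)
θ=261°: ex = (C−B)/|BC| = (0.9687,-0.2481); ey = (0.2481,0.9687)
θ=261°: P = B + -2.22·ex + -2.26·ey = (-2.8677,-2.6263)

θ=116°: -3.44 -0.12
θ=261°: -2.87 -2.63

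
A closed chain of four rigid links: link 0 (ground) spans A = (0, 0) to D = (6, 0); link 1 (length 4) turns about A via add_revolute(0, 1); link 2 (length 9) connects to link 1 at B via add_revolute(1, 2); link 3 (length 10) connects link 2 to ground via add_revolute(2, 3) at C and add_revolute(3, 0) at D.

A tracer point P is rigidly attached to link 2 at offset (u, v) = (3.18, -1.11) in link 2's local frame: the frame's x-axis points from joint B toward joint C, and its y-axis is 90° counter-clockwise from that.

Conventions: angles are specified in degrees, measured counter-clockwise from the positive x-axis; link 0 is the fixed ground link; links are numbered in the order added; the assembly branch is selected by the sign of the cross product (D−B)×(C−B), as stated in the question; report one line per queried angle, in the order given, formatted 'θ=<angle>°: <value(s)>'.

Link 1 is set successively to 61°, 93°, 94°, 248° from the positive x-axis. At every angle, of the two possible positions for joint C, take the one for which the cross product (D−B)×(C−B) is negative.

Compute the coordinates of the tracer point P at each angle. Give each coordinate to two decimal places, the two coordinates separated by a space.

A=(0,0), D=(6.00,0)
θ=61°: B = A + 4.00·(cos61°, sin61°) = (1.9392, 3.4985)
θ=61°: |BD| = 5.3600
θ=61°: circle(B,9.00) ∩ circle(D,10.00): a=0.9076, h=8.9541
θ=61°:   candidates: C₊=(8.4712,9.6898) cross=47.994; C₋=(-3.2176,-3.8776) cross=-47.994
θ=61°:   branch - wants cross < 0 → take C=(-3.2176,-3.8776) (cross=-47.994)
θ=61°: ex = (C−B)/|BC| = (-0.5730,-0.8196); ey = (0.8196,-0.5730)
θ=61°: P = B + 3.18·ex + -1.11·ey = (-0.7926,1.5283)
θ=93°: B = A + 4.00·(cos93°, sin93°) = (-0.2093, 3.9945)
θ=93°: |BD| = 7.3832
θ=93°: circle(B,9.00) ∩ circle(D,10.00): a=2.4049, h=8.6727
θ=93°:   candidates: C₊=(6.5054,9.9872) cross=64.033; C₋=(-2.8790,-4.6004) cross=-64.033
θ=93°:   branch - wants cross < 0 → take C=(-2.8790,-4.6004) (cross=-64.033)
θ=93°: ex = (C−B)/|BC| = (-0.2966,-0.9550); ey = (0.9550,-0.2966)
θ=93°: P = B + 3.18·ex + -1.11·ey = (-2.2127,1.2869)
θ=94°: B = A + 4.00·(cos94°, sin94°) = (-0.2790, 3.9903)
θ=94°: |BD| = 7.4396
θ=94°: circle(B,9.00) ∩ circle(D,10.00): a=2.4429, h=8.6621
θ=94°:   candidates: C₊=(6.4287,9.9908) cross=64.443; C₋=(-2.8632,-4.6308) cross=-64.443
θ=94°:   branch - wants cross < 0 → take C=(-2.8632,-4.6308) (cross=-64.443)
θ=94°: ex = (C−B)/|BC| = (-0.2871,-0.9579); ey = (0.9579,-0.2871)
θ=94°: P = B + 3.18·ex + -1.11·ey = (-2.2554,1.2629)
θ=248°: B = A + 4.00·(cos248°, sin248°) = (-1.4984, -3.7087)
θ=248°: |BD| = 8.3655
θ=248°: circle(B,9.00) ∩ circle(D,10.00): a=3.0471, h=8.4685
θ=248°:   candidates: C₊=(-2.5215,5.2329) cross=70.843; C₋=(4.9873,-9.9486) cross=-70.843
θ=248°:   branch - wants cross < 0 → take C=(4.9873,-9.9486) (cross=-70.843)
θ=248°: ex = (C−B)/|BC| = (0.7206,-0.6933); ey = (0.6933,0.7206)
θ=248°: P = B + 3.18·ex + -1.11·ey = (0.0236,-6.7134)

θ=61°: -0.79 1.53
θ=93°: -2.21 1.29
θ=94°: -2.26 1.26
θ=248°: 0.02 -6.71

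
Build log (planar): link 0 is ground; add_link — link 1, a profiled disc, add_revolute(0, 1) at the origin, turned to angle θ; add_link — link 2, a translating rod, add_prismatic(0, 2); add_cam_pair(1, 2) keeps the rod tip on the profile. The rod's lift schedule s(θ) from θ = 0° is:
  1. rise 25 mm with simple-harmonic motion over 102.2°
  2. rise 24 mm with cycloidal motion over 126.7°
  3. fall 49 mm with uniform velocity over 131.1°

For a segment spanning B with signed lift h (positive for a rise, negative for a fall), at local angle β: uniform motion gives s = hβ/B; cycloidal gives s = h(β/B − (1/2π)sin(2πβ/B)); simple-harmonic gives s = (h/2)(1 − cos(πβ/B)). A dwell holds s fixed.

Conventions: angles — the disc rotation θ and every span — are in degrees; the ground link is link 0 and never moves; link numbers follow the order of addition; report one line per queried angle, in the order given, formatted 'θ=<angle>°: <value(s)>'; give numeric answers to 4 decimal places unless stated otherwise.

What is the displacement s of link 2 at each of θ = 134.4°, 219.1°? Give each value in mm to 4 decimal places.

seg 1 [0°–102.2°] simple-harmonic, h=25: full span → s += 25 → s = 25.0000
seg 2 [102.2°–228.9°] cycloidal, h=24: θ=134.4° here. β=32.2, B=126.7. 24·(0.2541 − sin(2π·0.2541)/(2π)) = 2.2810 → s = 27.2810
seg 2 [102.2°–228.9°] cycloidal, h=24: θ=219.1° here. β=116.9, B=126.7. 24·(0.9227 − sin(2π·0.9227)/(2π)) = 23.9278 → s = 48.9278

θ=134.4°: 27.2810
θ=219.1°: 48.9278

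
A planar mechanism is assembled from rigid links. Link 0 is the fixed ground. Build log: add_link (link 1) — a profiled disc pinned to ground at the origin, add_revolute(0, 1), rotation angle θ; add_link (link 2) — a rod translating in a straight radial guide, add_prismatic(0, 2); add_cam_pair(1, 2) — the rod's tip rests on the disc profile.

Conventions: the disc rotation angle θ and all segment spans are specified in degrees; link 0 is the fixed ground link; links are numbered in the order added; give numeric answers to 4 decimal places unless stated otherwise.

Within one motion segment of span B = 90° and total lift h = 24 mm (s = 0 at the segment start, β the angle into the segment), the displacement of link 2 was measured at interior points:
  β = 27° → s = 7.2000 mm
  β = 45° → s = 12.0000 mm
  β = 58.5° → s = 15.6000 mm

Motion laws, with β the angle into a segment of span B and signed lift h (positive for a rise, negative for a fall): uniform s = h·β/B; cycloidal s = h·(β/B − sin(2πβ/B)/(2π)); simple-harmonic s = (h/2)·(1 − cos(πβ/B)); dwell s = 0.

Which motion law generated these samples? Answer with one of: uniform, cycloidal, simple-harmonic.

candidates at β/B = r: uniform s = h·r (linear in β); cycloidal s = h·(r − sin(2πr)/(2π)); simple-harmonic s = (h/2)(1 − cos(πr))
β=27°: printed 7.2000 | uniform 7.2000, cycloidal 3.5672, simple-harmonic 4.9466
β=45°: printed 12.0000 | uniform 12.0000, cycloidal 12.0000, simple-harmonic 12.0000
β=58.5°: printed 15.6000 | uniform 15.6000, cycloidal 18.6902, simple-harmonic 17.4479
only one law matches every sample → uniform

uniform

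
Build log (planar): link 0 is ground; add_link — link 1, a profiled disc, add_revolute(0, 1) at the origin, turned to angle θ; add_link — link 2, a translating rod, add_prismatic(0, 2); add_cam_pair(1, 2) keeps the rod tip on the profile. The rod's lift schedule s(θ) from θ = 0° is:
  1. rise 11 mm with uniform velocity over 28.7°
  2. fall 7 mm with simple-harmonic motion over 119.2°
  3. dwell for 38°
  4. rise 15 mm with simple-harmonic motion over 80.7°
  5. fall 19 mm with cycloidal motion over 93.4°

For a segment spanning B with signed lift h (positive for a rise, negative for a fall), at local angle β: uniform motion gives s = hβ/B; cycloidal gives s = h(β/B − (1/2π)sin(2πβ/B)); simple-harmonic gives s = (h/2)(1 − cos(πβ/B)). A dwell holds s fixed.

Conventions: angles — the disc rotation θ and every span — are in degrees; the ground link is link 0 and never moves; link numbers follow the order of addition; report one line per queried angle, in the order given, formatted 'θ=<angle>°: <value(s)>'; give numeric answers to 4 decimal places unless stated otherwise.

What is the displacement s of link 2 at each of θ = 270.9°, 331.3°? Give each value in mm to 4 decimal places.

seg 1 [0°–28.7°] uniform, h=11: full span → s += 11 → s = 11.0000
seg 2 [28.7°–147.9°] simple-harmonic, h=-7: full span → s += -7 → s = 4.0000
seg 3 [147.9°–185.9°] dwell: s stays 4.0000
seg 4 [185.9°–266.6°] simple-harmonic, h=15: full span → s += 15 → s = 19.0000
seg 5 [266.6°–360°] cycloidal, h=-19: θ=270.9° here. β=4.3, B=93.4. -19·(0.0460 − sin(2π·0.0460)/(2π)) = -0.0121 → s = 18.9879
seg 5 [266.6°–360°] cycloidal, h=-19: θ=331.3° here. β=64.7, B=93.4. -19·(0.6927 − sin(2π·0.6927)/(2π)) = -15.9919 → s = 3.0081

θ=270.9°: 18.9879
θ=331.3°: 3.0081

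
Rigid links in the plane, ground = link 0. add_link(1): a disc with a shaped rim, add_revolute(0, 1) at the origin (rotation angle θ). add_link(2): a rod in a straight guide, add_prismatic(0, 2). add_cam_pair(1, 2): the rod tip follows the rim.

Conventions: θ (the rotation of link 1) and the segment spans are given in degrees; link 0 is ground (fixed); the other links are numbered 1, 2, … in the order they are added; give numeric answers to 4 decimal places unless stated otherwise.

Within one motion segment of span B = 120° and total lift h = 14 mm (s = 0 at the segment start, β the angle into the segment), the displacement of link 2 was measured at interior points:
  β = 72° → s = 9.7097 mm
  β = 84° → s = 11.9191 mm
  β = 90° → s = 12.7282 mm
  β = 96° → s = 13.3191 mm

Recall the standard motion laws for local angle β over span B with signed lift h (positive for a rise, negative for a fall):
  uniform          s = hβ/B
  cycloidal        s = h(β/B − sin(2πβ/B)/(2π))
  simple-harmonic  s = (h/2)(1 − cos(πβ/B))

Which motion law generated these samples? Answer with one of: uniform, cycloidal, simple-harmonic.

candidates at β/B = r: uniform s = h·r (linear in β); cycloidal s = h·(r − sin(2πr)/(2π)); simple-harmonic s = (h/2)(1 − cos(πr))
β=72°: printed 9.7097 | uniform 8.4000, cycloidal 9.7097, simple-harmonic 9.1631
β=84°: printed 11.9191 | uniform 9.8000, cycloidal 11.9191, simple-harmonic 11.1145
β=90°: printed 12.7282 | uniform 10.5000, cycloidal 12.7282, simple-harmonic 11.9497
β=96°: printed 13.3191 | uniform 11.2000, cycloidal 13.3191, simple-harmonic 12.6631
only one law matches every sample → cycloidal

cycloidal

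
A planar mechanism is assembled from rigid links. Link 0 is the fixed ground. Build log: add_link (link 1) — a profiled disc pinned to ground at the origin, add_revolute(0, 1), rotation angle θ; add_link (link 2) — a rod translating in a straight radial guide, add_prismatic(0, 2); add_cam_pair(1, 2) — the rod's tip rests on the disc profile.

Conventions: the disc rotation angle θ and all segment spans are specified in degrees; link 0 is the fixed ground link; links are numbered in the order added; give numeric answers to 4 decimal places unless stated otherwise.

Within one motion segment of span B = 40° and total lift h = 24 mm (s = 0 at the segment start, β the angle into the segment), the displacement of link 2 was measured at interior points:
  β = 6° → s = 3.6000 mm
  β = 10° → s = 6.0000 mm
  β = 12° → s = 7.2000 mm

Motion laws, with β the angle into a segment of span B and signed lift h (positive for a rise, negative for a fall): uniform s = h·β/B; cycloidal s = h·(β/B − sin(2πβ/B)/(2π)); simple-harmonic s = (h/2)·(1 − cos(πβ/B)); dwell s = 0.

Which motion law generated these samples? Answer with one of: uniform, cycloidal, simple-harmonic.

candidates at β/B = r: uniform s = h·r (linear in β); cycloidal s = h·(r − sin(2πr)/(2π)); simple-harmonic s = (h/2)(1 − cos(πr))
β=6°: printed 3.6000 | uniform 3.6000, cycloidal 0.5098, simple-harmonic 1.3079
β=10°: printed 6.0000 | uniform 6.0000, cycloidal 2.1803, simple-harmonic 3.5147
β=12°: printed 7.2000 | uniform 7.2000, cycloidal 3.5672, simple-harmonic 4.9466
only one law matches every sample → uniform

uniform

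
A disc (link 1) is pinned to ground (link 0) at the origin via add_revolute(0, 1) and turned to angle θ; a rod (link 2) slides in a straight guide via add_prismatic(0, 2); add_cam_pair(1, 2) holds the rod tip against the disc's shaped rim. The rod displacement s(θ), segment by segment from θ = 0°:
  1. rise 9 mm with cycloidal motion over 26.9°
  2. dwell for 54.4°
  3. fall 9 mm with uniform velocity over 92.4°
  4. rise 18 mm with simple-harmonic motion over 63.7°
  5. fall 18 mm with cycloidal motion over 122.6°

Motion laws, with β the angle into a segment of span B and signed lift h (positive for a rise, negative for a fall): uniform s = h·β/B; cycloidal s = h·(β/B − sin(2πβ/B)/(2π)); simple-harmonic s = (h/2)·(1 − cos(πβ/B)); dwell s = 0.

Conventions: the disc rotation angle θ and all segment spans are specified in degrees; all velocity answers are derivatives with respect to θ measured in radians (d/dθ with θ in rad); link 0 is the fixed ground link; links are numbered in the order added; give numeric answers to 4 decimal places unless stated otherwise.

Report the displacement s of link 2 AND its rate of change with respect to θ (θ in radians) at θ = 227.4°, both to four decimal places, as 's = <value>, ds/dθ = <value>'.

segment 1 (0° to 26.9°, cycloidal, h = 9) is passed completely: s = 0.0000 + (9) = 9.0000
segment 2 (26.9° to 81.3°, dwell): s unchanged at 9.0000
segment 3 (81.3° to 173.7°, uniform, h = -9) is passed completely: s = 9.0000 + (-9) = 0.0000
θ = 227.4° falls in segment 4 (173.7° to 237.4°, simple-harmonic, h = 18): β = 227.4 − 173.7 = 53.7°, B = 63.7°; Δs = 18/2·(1 − cos(π·0.8430)) = 16.9275; s = 0.0000 + 16.9275 = 16.9275
velocity in seg [173.7°–237.4°] (simple-harmonic), θ in radians: β = 53.7° = 0.9372 rad, B = 63.7° = 1.1118 rad; ds/dθ = (πh/(2B)) sin(πβ/B) = (π·18/(2·1.1118)) sin(π·0.8430) = 12.040245 mm/rad

s = 16.9275, ds/dθ = 12.0402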